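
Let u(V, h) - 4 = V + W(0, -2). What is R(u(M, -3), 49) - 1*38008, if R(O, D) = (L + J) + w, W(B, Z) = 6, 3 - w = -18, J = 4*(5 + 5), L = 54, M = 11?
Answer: -37893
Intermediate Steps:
J = 40 (J = 4*10 = 40)
w = 21 (w = 3 - 1*(-18) = 3 + 18 = 21)
u(V, h) = 10 + V (u(V, h) = 4 + (V + 6) = 4 + (6 + V) = 10 + V)
R(O, D) = 115 (R(O, D) = (54 + 40) + 21 = 94 + 21 = 115)
R(u(M, -3), 49) - 1*38008 = 115 - 1*38008 = 115 - 38008 = -37893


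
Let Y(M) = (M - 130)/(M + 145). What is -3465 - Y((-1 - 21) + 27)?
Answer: -20785/6 ≈ -3464.2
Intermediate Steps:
Y(M) = (-130 + M)/(145 + M)
-3465 - Y((-1 - 21) + 27) = -3465 - (-130 + ((-1 - 21) + 27))/(145 + ((-1 - 21) + 27)) = -3465 - (-130 + (-22 + 27))/(145 + (-22 + 27)) = -3465 - (-130 + 5)/(145 + 5) = -3465 - (-125)/150 = -3465 - 1*(-⅚) = -3465 + ⅚ = -20785/6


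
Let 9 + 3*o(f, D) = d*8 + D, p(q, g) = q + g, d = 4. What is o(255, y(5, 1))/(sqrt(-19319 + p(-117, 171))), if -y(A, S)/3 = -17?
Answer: -74*I*sqrt(19265)/57795 ≈ -0.17772*I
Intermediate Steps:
y(A, S) = 51 (y(A, S) = -3*(-17) = 51)
p(q, g) = g + q
o(f, D) = 23/3 + D/3 (o(f, D) = -3 + (4*8 + D)/3 = -3 + (32 + D)/3 = -3 + (32/3 + D/3) = 23/3 + D/3)
o(255, y(5, 1))/(sqrt(-19319 + p(-117, 171))) = (23/3 + (1/3)*51)/(sqrt(-19319 + (171 - 117))) = (23/3 + 17)/(sqrt(-19319 + 54)) = 74/(3*(sqrt(-19265))) = 74/(3*((I*sqrt(19265)))) = 74*(-I*sqrt(19265)/19265)/3 = -74*I*sqrt(19265)/57795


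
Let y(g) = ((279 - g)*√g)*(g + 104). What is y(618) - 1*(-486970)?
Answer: 486970 - 244758*√618 ≈ -5.5976e+6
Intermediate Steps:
y(g) = √g*(104 + g)*(279 - g) (y(g) = (√g*(279 - g))*(104 + g) = √g*(104 + g)*(279 - g))
y(618) - 1*(-486970) = √618*(29016 - 1*618² + 175*618) - 1*(-486970) = √618*(29016 - 1*381924 + 108150) + 486970 = √618*(29016 - 381924 + 108150) + 486970 = √618*(-244758) + 486970 = -244758*√618 + 486970 = 486970 - 244758*√618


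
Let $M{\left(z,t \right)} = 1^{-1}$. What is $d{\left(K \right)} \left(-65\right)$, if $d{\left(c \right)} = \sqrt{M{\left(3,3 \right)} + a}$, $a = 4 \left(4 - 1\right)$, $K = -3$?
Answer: $- 65 \sqrt{13} \approx -234.36$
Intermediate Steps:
$a = 12$ ($a = 4 \cdot 3 = 12$)
$M{\left(z,t \right)} = 1$
$d{\left(c \right)} = \sqrt{13}$ ($d{\left(c \right)} = \sqrt{1 + 12} = \sqrt{13}$)
$d{\left(K \right)} \left(-65\right) = \sqrt{13} \left(-65\right) = - 65 \sqrt{13}$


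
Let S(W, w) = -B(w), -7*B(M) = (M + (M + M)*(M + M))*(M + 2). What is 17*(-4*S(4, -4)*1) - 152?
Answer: 7096/7 ≈ 1013.7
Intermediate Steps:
B(M) = -(2 + M)*(M + 4*M²)/7 (B(M) = -(M + (M + M)*(M + M))*(M + 2)/7 = -(M + (2*M)*(2*M))*(2 + M)/7 = -(M + 4*M²)*(2 + M)/7 = -(2 + M)*(M + 4*M²)/7)
S(W, w) = w*(2 + 4*w² + 9*w)/7 (S(W, w) = -(-1)*w*(2 + 4*w² + 9*w)/7 = w*(2 + 4*w² + 9*w)/7)
17*(-4*S(4, -4)*1) - 152 = 17*(-4*(-4)*(2 + 4*(-4)² + 9*(-4))/7*1) - 152 = 17*(-4*(-4)*(2 + 4*16 - 36)/7*1) - 152 = 17*(-4*(-4)*(2 + 64 - 36)/7*1) - 152 = 17*(-4*(-4)*30/7*1) - 152 = 17*(-4*(-120/7)*1) - 152 = 17*((480/7)*1) - 152 = 17*(480/7) - 152 = 8160/7 - 152 = 7096/7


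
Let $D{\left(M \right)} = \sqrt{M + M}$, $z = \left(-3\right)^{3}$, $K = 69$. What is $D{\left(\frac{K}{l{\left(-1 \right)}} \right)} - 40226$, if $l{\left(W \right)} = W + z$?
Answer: $-40226 + \frac{i \sqrt{966}}{14} \approx -40226.0 + 2.22 i$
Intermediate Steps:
$z = -27$
$l{\left(W \right)} = -27 + W$ ($l{\left(W \right)} = W - 27 = -27 + W$)
$D{\left(M \right)} = \sqrt{2} \sqrt{M}$ ($D{\left(M \right)} = \sqrt{2 M} = \sqrt{2} \sqrt{M}$)
$D{\left(\frac{K}{l{\left(-1 \right)}} \right)} - 40226 = \sqrt{2} \sqrt{\frac{69}{-27 - 1}} - 40226 = \sqrt{2} \sqrt{\frac{69}{-28}} - 40226 = \sqrt{2} \sqrt{69 \left(- \frac{1}{28}\right)} - 40226 = \sqrt{2} \sqrt{- \frac{69}{28}} - 40226 = \sqrt{2} \frac{i \sqrt{483}}{14} - 40226 = \frac{i \sqrt{966}}{14} - 40226 = -40226 + \frac{i \sqrt{966}}{14}$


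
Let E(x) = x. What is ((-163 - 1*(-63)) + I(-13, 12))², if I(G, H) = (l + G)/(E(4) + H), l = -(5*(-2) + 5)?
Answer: 40401/4 ≈ 10100.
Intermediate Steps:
l = 5 (l = -(-10 + 5) = -1*(-5) = 5)
I(G, H) = (5 + G)/(4 + H)
((-163 - 1*(-63)) + I(-13, 12))² = ((-163 - 1*(-63)) + (5 - 13)/(4 + 12))² = ((-163 + 63) - 8/16)² = (-100 + (1/16)*(-8))² = (-100 - ½)² = (-201/2)² = 40401/4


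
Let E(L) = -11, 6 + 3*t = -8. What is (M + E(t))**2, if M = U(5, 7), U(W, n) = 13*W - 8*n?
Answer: 4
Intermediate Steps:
t = -14/3 (t = -2 + (1/3)*(-8) = -2 - 8/3 = -14/3 ≈ -4.6667)
U(W, n) = -8*n + 13*W
M = 9 (M = -8*7 + 13*5 = -56 + 65 = 9)
(M + E(t))**2 = (9 - 11)**2 = (-2)**2 = 4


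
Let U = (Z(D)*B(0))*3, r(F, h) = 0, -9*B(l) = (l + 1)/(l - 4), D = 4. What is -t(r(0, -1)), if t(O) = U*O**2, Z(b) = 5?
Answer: 0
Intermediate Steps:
B(l) = -(1 + l)/(9*(-4 + l)) (B(l) = -(l + 1)/(9*(l - 4)) = -(1 + l)/(9*(-4 + l)))
U = 5/12 (U = (5*((-1 - 1*0)/(9*(-4 + 0))))*3 = (5*((1/9)*(-1 + 0)/(-4)))*3 = (5*((1/9)*(-1/4)*(-1)))*3 = (5*(1/36))*3 = (5/36)*3 = 5/12 ≈ 0.41667)
t(O) = 5*O**2/12
-t(r(0, -1)) = -5*0**2/12 = -5*0/12 = -1*0 = 0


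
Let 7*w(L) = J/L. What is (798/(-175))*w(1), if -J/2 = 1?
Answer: 228/175 ≈ 1.3029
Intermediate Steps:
J = -2 (J = -2*1 = -2)
w(L) = -2/(7*L) (w(L) = (-2/L)/7 = -2/(7*L))
(798/(-175))*w(1) = (798/(-175))*(-2/7/1) = (798*(-1/175))*(-2/7*1) = -114/25*(-2/7) = 228/175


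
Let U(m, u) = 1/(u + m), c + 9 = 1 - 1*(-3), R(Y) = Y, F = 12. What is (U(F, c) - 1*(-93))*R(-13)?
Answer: -8476/7 ≈ -1210.9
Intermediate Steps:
c = -5 (c = -9 + (1 - 1*(-3)) = -9 + (1 + 3) = -9 + 4 = -5)
U(m, u) = 1/(m + u)
(U(F, c) - 1*(-93))*R(-13) = (1/(12 - 5) - 1*(-93))*(-13) = (1/7 + 93)*(-13) = (⅐ + 93)*(-13) = (652/7)*(-13) = -8476/7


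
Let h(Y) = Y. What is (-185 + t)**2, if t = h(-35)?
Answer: 48400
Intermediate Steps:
t = -35
(-185 + t)**2 = (-185 - 35)**2 = (-220)**2 = 48400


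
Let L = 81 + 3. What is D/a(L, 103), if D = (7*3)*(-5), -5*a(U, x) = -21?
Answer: -25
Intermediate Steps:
L = 84
a(U, x) = 21/5 (a(U, x) = -1/5*(-21) = 21/5)
D = -105 (D = 21*(-5) = -105)
D/a(L, 103) = -105/21/5 = -105*5/21 = -25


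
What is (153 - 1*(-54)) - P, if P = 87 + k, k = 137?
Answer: -17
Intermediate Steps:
P = 224 (P = 87 + 137 = 224)
(153 - 1*(-54)) - P = (153 - 1*(-54)) - 1*224 = (153 + 54) - 224 = 207 - 224 = -17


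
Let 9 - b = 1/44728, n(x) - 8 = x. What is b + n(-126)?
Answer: -4875353/44728 ≈ -109.00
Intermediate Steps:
n(x) = 8 + x
b = 402551/44728 (b = 9 - 1/44728 = 402551/44728 ≈ 9.0000)
b + n(-126) = 402551/44728 + (8 - 126) = 402551/44728 - 118 = -4875353/44728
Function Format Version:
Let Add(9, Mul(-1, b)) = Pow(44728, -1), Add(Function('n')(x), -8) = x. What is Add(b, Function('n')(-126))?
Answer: Rational(-4875353, 44728) ≈ -109.00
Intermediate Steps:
Function('n')(x) = Add(8, x)
b = Rational(402551, 44728) (b = Add(9, Mul(-1, Pow(44728, -1))) = Add(9, Mul(-1, Rational(1, 44728))) = Add(9, Rational(-1, 44728)) = Rational(402551, 44728) ≈ 9.0000)
Add(b, Function('n')(-126)) = Add(Rational(402551, 44728), Add(8, -126)) = Add(Rational(402551, 44728), -118) = Rational(-4875353, 44728)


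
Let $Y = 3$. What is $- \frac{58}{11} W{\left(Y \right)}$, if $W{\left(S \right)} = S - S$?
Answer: $0$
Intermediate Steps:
$W{\left(S \right)} = 0$
$- \frac{58}{11} W{\left(Y \right)} = - \frac{58}{11} \cdot 0 = \left(-58\right) \frac{1}{11} \cdot 0 = \left(- \frac{58}{11}\right) 0 = 0$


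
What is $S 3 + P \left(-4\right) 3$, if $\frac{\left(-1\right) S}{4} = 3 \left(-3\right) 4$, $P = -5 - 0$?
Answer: $492$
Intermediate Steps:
$P = -5$ ($P = -5 + 0 = -5$)
$S = 144$ ($S = - 4 \cdot 3 \left(-3\right) 4 = - 4 \left(\left(-9\right) 4\right) = \left(-4\right) \left(-36\right) = 144$)
$S 3 + P \left(-4\right) 3 = 144 \cdot 3 + \left(-5\right) \left(-4\right) 3 = 432 + 20 \cdot 3 = 432 + 60 = 492$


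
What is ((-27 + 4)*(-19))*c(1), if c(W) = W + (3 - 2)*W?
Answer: 874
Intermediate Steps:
c(W) = 2*W (c(W) = W + 1*W = W + W = 2*W)
((-27 + 4)*(-19))*c(1) = ((-27 + 4)*(-19))*(2*1) = -23*(-19)*2 = 437*2 = 874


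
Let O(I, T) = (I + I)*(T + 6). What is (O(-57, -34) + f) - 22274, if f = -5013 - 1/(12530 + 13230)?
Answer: -620687201/25760 ≈ -24095.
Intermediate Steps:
O(I, T) = 2*I*(6 + T) (O(I, T) = (2*I)*(6 + T) = 2*I*(6 + T))
f = -129134881/25760 (f = -5013 - 1/25760 = -129134881/25760 ≈ -5013.0)
(O(-57, -34) + f) - 22274 = (2*(-57)*(6 - 34) - 129134881/25760) - 22274 = (2*(-57)*(-28) - 129134881/25760) - 22274 = (3192 - 129134881/25760) - 22274 = -46908961/25760 - 22274 = -620687201/25760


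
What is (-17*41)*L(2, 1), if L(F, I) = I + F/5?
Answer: -4879/5 ≈ -975.80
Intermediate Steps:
L(F, I) = I + F/5 (L(F, I) = I + F*(1/5) = I + F/5)
(-17*41)*L(2, 1) = (-17*41)*(1 + (1/5)*2) = -697*(1 + 2/5) = -697*7/5 = -4879/5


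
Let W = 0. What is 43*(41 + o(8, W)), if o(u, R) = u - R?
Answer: 2107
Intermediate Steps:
43*(41 + o(8, W)) = 43*(41 + (8 - 1*0)) = 43*(41 + (8 + 0)) = 43*(41 + 8) = 43*49 = 2107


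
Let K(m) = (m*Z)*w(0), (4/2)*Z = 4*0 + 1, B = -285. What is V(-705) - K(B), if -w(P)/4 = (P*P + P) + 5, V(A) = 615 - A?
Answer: -1530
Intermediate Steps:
w(P) = -20 - 4*P - 4*P**2 (w(P) = -4*((P*P + P) + 5) = -4*((P**2 + P) + 5) = -4*((P + P**2) + 5) = -4*(5 + P + P**2) = -20 - 4*P - 4*P**2)
Z = 1/2 (Z = (4*0 + 1)/2 = (0 + 1)/2 = (1/2)*1 = 1/2 ≈ 0.50000)
K(m) = -10*m (K(m) = (m*(1/2))*(-20 - 4*0 - 4*0**2) = (m/2)*(-20 + 0 - 4*0) = (m/2)*(-20 + 0 + 0) = (m/2)*(-20) = -10*m)
V(-705) - K(B) = (615 - 1*(-705)) - (-10)*(-285) = (615 + 705) - 1*2850 = 1320 - 2850 = -1530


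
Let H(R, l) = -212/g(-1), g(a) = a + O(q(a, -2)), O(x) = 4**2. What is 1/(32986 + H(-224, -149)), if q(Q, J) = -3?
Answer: 15/494578 ≈ 3.0329e-5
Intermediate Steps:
O(x) = 16
g(a) = 16 + a (g(a) = a + 16 = 16 + a)
H(R, l) = -212/15 (H(R, l) = -212/(16 - 1) = -212/15)
1/(32986 + H(-224, -149)) = 1/(32986 - 212/15) = 1/(494578/15) = 15/494578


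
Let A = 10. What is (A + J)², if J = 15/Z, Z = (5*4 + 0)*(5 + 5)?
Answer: 162409/1600 ≈ 101.51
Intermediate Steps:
Z = 200 (Z = (20 + 0)*10 = 20*10 = 200)
J = 3/40 (J = 15/200 = 15*(1/200) = 3/40 ≈ 0.075000)
(A + J)² = (10 + 3/40)² = (403/40)² = 162409/1600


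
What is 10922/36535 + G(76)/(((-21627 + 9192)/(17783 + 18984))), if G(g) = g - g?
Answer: 10922/36535 ≈ 0.29895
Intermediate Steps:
G(g) = 0
10922/36535 + G(76)/(((-21627 + 9192)/(17783 + 18984))) = 10922/36535 + 0/(((-21627 + 9192)/(17783 + 18984))) = 10922*(1/36535) + 0/((-12435/36767)) = 10922/36535 + 0/((-12435*1/36767)) = 10922/36535 + 0/(-12435/36767) = 10922/36535 + 0*(-36767/12435) = 10922/36535 + 0 = 10922/36535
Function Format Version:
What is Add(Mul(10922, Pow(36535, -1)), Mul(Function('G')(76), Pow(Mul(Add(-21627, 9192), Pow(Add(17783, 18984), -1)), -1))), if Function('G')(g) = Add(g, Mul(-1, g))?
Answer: Rational(10922, 36535) ≈ 0.29895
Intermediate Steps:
Function('G')(g) = 0
Add(Mul(10922, Pow(36535, -1)), Mul(Function('G')(76), Pow(Mul(Add(-21627, 9192), Pow(Add(17783, 18984), -1)), -1))) = Add(Mul(10922, Pow(36535, -1)), Mul(0, Pow(Mul(Add(-21627, 9192), Pow(Add(17783, 18984), -1)), -1))) = Add(Mul(10922, Rational(1, 36535)), Mul(0, Pow(Mul(-12435, Pow(36767, -1)), -1))) = Add(Rational(10922, 36535), Mul(0, Pow(Mul(-12435, Rational(1, 36767)), -1))) = Add(Rational(10922, 36535), Mul(0, Pow(Rational(-12435, 36767), -1))) = Add(Rational(10922, 36535), Mul(0, Rational(-36767, 12435))) = Add(Rational(10922, 36535), 0) = Rational(10922, 36535)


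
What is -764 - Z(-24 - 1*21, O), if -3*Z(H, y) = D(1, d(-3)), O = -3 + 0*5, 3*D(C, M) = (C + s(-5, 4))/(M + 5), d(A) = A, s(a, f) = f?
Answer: -13747/18 ≈ -763.72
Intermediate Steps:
D(C, M) = (4 + C)/(3*(5 + M)) (D(C, M) = ((C + 4)/(M + 5))/3 = ((4 + C)/(5 + M))/3 = (4 + C)/(3*(5 + M)))
O = -3 (O = -3 + 0 = -3)
Z(H, y) = -5/18 (Z(H, y) = -(4 + 1)/(9*(5 - 3)) = -5/(9*2) = -1/3*5/6 = -5/18)
-764 - Z(-24 - 1*21, O) = -764 - 1*(-5/18) = -764 + 5/18 = -13747/18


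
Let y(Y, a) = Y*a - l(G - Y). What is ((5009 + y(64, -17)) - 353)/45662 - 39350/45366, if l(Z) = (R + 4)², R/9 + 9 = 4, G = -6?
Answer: -50329237/60926538 ≈ -0.82606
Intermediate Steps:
R = -45 (R = -81 + 9*4 = -81 + 36 = -45)
l(Z) = 1681 (l(Z) = (-45 + 4)² = (-41)² = 1681)
y(Y, a) = -1681 + Y*a (y(Y, a) = Y*a - 1*1681 = Y*a - 1681 = -1681 + Y*a)
((5009 + y(64, -17)) - 353)/45662 - 39350/45366 = ((5009 + (-1681 + 64*(-17))) - 353)/45662 - 39350/45366 = ((5009 + (-1681 - 1088)) - 353)*(1/45662) - 39350*1/45366 = ((5009 - 2769) - 353)*(1/45662) - 19675/22683 = (2240 - 353)*(1/45662) - 19675/22683 = 1887*(1/45662) - 19675/22683 = 111/2686 - 19675/22683 = -50329237/60926538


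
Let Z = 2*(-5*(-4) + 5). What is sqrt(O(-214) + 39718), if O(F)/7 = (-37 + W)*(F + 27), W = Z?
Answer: sqrt(22701) ≈ 150.67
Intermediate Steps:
Z = 50 (Z = 2*(20 + 5) = 2*25 = 50)
W = 50
O(F) = 2457 + 91*F (O(F) = 7*((-37 + 50)*(F + 27)) = 7*(13*(27 + F)) = 7*(351 + 13*F) = 2457 + 91*F)
sqrt(O(-214) + 39718) = sqrt((2457 + 91*(-214)) + 39718) = sqrt((2457 - 19474) + 39718) = sqrt(-17017 + 39718) = sqrt(22701)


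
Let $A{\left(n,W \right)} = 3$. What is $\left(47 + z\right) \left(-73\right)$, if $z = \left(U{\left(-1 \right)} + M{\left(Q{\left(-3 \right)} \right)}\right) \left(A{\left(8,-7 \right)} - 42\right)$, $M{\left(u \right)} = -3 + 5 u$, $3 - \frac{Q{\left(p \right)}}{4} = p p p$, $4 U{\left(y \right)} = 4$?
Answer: $1699075$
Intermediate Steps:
$U{\left(y \right)} = 1$ ($U{\left(y \right)} = \frac{1}{4} \cdot 4 = 1$)
$Q{\left(p \right)} = 12 - 4 p^{3}$ ($Q{\left(p \right)} = 12 - 4 p p p = 12 - 4 p^{2} p = 12 - 4 p^{3}$)
$z = -23322$ ($z = \left(1 - \left(3 - 5 \left(12 - 4 \left(-3\right)^{3}\right)\right)\right) \left(3 - 42\right) = \left(1 - \left(3 - 5 \left(12 - -108\right)\right)\right) \left(-39\right) = \left(1 - \left(3 - 5 \left(12 + 108\right)\right)\right) \left(-39\right) = \left(1 + \left(-3 + 5 \cdot 120\right)\right) \left(-39\right) = \left(1 + \left(-3 + 600\right)\right) \left(-39\right) = \left(1 + 597\right) \left(-39\right) = 598 \left(-39\right) = -23322$)
$\left(47 + z\right) \left(-73\right) = \left(47 - 23322\right) \left(-73\right) = \left(-23275\right) \left(-73\right) = 1699075$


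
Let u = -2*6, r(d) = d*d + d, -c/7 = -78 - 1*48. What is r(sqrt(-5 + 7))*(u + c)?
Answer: 1740 + 870*sqrt(2) ≈ 2970.4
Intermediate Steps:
c = 882 (c = -7*(-78 - 1*48) = -7*(-78 - 48) = -7*(-126) = 882)
r(d) = d + d**2 (r(d) = d**2 + d = d + d**2)
u = -12
r(sqrt(-5 + 7))*(u + c) = (sqrt(-5 + 7)*(1 + sqrt(-5 + 7)))*(-12 + 882) = (sqrt(2)*(1 + sqrt(2)))*870 = 870*sqrt(2)*(1 + sqrt(2))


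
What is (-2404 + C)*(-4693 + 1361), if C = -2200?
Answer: 15340528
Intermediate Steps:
(-2404 + C)*(-4693 + 1361) = (-2404 - 2200)*(-4693 + 1361) = -4604*(-3332) = 15340528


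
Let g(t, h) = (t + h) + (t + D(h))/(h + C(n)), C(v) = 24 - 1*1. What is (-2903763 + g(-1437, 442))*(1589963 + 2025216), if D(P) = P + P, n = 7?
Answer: -4883069355776117/465 ≈ -1.0501e+13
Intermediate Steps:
D(P) = 2*P
C(v) = 23 (C(v) = 24 - 1 = 23)
g(t, h) = h + t + (t + 2*h)/(23 + h) (g(t, h) = (t + h) + (t + 2*h)/(h + 23) = (h + t) + (t + 2*h)/(23 + h) = h + t + (t + 2*h)/(23 + h))
(-2903763 + g(-1437, 442))*(1589963 + 2025216) = (-2903763 + (442**2 + 24*(-1437) + 25*442 + 442*(-1437))/(23 + 442))*(1589963 + 2025216) = (-2903763 + (195364 - 34488 + 11050 - 635154)/465)*3615179 = (-2903763 + (1/465)*(-463228))*3615179 = (-2903763 - 463228/465)*3615179 = -1350713023/465*3615179 = -4883069355776117/465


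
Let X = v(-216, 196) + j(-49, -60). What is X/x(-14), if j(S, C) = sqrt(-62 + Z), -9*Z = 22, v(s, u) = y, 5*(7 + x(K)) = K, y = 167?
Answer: -835/49 - 10*I*sqrt(145)/147 ≈ -17.041 - 0.81916*I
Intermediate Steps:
x(K) = -7 + K/5
v(s, u) = 167
Z = -22/9 (Z = -1/9*22 = -22/9 ≈ -2.4444)
j(S, C) = 2*I*sqrt(145)/3 (j(S, C) = sqrt(-62 - 22/9) = sqrt(-580/9) = 2*I*sqrt(145)/3)
X = 167 + 2*I*sqrt(145)/3 ≈ 167.0 + 8.0277*I
X/x(-14) = (167 + 2*I*sqrt(145)/3)/(-7 + (1/5)*(-14)) = (167 + 2*I*sqrt(145)/3)/(-7 - 14/5) = (167 + 2*I*sqrt(145)/3)/(-49/5) = (167 + 2*I*sqrt(145)/3)*(-5/49) = -835/49 - 10*I*sqrt(145)/147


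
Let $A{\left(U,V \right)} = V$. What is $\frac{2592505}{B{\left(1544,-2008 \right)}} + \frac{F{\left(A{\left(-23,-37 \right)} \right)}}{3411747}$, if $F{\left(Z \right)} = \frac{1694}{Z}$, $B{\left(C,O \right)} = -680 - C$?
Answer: $- \frac{327263936548151}{280745837136} \approx -1165.7$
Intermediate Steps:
$\frac{2592505}{B{\left(1544,-2008 \right)}} + \frac{F{\left(A{\left(-23,-37 \right)} \right)}}{3411747} = \frac{2592505}{-680 - 1544} + \frac{1694 \frac{1}{-37}}{3411747} = \frac{2592505}{-680 - 1544} + 1694 \left(- \frac{1}{37}\right) \frac{1}{3411747} = \frac{2592505}{-2224} - \frac{1694}{126234639} = 2592505 \left(- \frac{1}{2224}\right) - \frac{1694}{126234639} = - \frac{2592505}{2224} - \frac{1694}{126234639} = - \frac{327263936548151}{280745837136}$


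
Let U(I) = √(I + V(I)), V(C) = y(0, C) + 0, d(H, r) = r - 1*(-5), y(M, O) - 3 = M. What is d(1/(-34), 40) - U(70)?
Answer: 45 - √73 ≈ 36.456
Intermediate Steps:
y(M, O) = 3 + M
d(H, r) = 5 + r (d(H, r) = r + 5 = 5 + r)
V(C) = 3 (V(C) = (3 + 0) + 0 = 3 + 0 = 3)
U(I) = √(3 + I) (U(I) = √(I + 3) = √(3 + I))
d(1/(-34), 40) - U(70) = (5 + 40) - √(3 + 70) = 45 - √73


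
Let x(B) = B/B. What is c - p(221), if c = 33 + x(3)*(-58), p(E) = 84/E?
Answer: -5609/221 ≈ -25.380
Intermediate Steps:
x(B) = 1
c = -25 (c = 33 + 1*(-58) = 33 - 58 = -25)
c - p(221) = -25 - 84/221 = -5609/221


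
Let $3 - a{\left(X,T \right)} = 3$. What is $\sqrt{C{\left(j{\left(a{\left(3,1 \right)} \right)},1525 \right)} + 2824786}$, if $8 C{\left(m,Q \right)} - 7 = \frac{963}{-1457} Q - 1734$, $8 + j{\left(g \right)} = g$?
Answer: $\frac{3 \sqrt{2664830400473}}{2914} \approx 1680.6$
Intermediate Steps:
$a{\left(X,T \right)} = 0$ ($a{\left(X,T \right)} = 3 - 3 = 0$)
$j{\left(g \right)} = -8 + g$
$C{\left(m,Q \right)} = - \frac{1727}{8} - \frac{963 Q}{11656}$ ($C{\left(m,Q \right)} = \frac{7}{8} + \frac{\frac{963}{-1457} Q - 1734}{8} = \frac{7}{8} + \frac{963 \left(- \frac{1}{1457}\right) Q - 1734}{8} = \frac{7}{8} + \frac{- \frac{963 Q}{1457} - 1734}{8} = \frac{7}{8} + \frac{-1734 - \frac{963 Q}{1457}}{8} = \frac{7}{8} - \left(\frac{867}{4} + \frac{963 Q}{11656}\right) = - \frac{1727}{8} - \frac{963 Q}{11656}$)
$\sqrt{C{\left(j{\left(a{\left(3,1 \right)} \right)},1525 \right)} + 2824786} = \sqrt{\left(- \frac{1727}{8} - \frac{1468575}{11656}\right) + 2824786} = \sqrt{- \frac{1992407}{5828} + 2824786} = \sqrt{\frac{16460860401}{5828}} = \frac{3 \sqrt{2664830400473}}{2914}$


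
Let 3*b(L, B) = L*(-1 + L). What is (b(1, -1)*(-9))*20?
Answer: 0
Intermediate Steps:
b(L, B) = L*(-1 + L)/3 (b(L, B) = (L*(-1 + L))/3 = L*(-1 + L)/3)
(b(1, -1)*(-9))*20 = (((⅓)*1*(-1 + 1))*(-9))*20 = (((⅓)*1*0)*(-9))*20 = (0*(-9))*20 = 0*20 = 0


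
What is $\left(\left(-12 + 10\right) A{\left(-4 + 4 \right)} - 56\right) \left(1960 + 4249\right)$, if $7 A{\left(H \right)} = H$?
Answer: $-347704$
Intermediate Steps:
$A{\left(H \right)} = \frac{H}{7}$
$\left(\left(-12 + 10\right) A{\left(-4 + 4 \right)} - 56\right) \left(1960 + 4249\right) = \left(\left(-12 + 10\right) \frac{-4 + 4}{7} - 56\right) \left(1960 + 4249\right) = \left(- 2 \cdot \frac{1}{7} \cdot 0 - 56\right) 6209 = \left(\left(-2\right) 0 - 56\right) 6209 = \left(0 - 56\right) 6209 = \left(-56\right) 6209 = -347704$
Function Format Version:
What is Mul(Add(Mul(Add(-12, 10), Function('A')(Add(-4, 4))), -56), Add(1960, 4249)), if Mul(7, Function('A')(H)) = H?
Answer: -347704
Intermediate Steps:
Function('A')(H) = Mul(Rational(1, 7), H)
Mul(Add(Mul(Add(-12, 10), Function('A')(Add(-4, 4))), -56), Add(1960, 4249)) = Mul(Add(Mul(Add(-12, 10), Mul(Rational(1, 7), Add(-4, 4))), -56), Add(1960, 4249)) = Mul(Add(Mul(-2, Mul(Rational(1, 7), 0)), -56), 6209) = Mul(Add(Mul(-2, 0), -56), 6209) = Mul(Add(0, -56), 6209) = Mul(-56, 6209) = -347704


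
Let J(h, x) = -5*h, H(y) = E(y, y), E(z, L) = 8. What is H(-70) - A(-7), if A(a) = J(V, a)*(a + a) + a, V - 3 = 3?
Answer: -405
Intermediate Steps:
V = 6 (V = 3 + 3 = 6)
H(y) = 8
A(a) = -59*a (A(a) = (-5*6)*(a + a) + a = -60*a + a = -59*a)
H(-70) - A(-7) = 8 - (-59)*(-7) = 8 - 1*413 = 8 - 413 = -405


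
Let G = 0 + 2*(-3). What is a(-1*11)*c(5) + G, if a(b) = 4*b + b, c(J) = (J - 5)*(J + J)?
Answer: -6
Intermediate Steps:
G = -6 (G = 0 - 6 = -6)
c(J) = 2*J*(-5 + J) (c(J) = (-5 + J)*(2*J) = 2*J*(-5 + J))
a(b) = 5*b
a(-1*11)*c(5) + G = (5*(-1*11))*(2*5*(-5 + 5)) - 6 = (5*(-11))*(2*5*0) - 6 = -55*0 - 6 = 0 - 6 = -6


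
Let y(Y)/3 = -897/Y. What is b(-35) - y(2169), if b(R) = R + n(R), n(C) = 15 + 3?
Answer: -3798/241 ≈ -15.759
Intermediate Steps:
y(Y) = -2691/Y (y(Y) = 3*(-897/Y) = -2691/Y)
n(C) = 18
b(R) = 18 + R (b(R) = R + 18 = 18 + R)
b(-35) - y(2169) = (18 - 35) - (-2691)/2169 = -17 - (-2691)/2169 = -17 - 1*(-299/241) = -17 + 299/241 = -3798/241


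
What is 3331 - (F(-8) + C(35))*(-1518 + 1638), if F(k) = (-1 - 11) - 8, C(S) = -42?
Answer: 10771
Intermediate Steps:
F(k) = -20 (F(k) = -12 - 8 = -20)
3331 - (F(-8) + C(35))*(-1518 + 1638) = 3331 - (-20 - 42)*(-1518 + 1638) = 3331 - (-62)*120 = 3331 - 1*(-7440) = 3331 + 7440 = 10771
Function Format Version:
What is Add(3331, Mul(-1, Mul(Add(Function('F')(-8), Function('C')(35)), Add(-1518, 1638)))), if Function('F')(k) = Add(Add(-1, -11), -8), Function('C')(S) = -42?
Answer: 10771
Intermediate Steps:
Function('F')(k) = -20 (Function('F')(k) = Add(-12, -8) = -20)
Add(3331, Mul(-1, Mul(Add(Function('F')(-8), Function('C')(35)), Add(-1518, 1638)))) = Add(3331, Mul(-1, Mul(Add(-20, -42), Add(-1518, 1638)))) = Add(3331, Mul(-1, Mul(-62, 120))) = Add(3331, Mul(-1, -7440)) = Add(3331, 7440) = 10771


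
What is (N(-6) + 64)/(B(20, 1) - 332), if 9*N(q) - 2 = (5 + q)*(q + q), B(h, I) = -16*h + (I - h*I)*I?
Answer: -590/6039 ≈ -0.097698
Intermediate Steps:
B(h, I) = -16*h + I*(I - I*h) (B(h, I) = -16*h + (I - I*h)*I = -16*h + I*(I - I*h))
N(q) = 2/9 + 2*q*(5 + q)/9 (N(q) = 2/9 + ((5 + q)*(q + q))/9 = 2/9 + ((5 + q)*(2*q))/9 = 2/9 + (2*q*(5 + q))/9 = 2/9 + 2*q*(5 + q)/9)
(N(-6) + 64)/(B(20, 1) - 332) = ((2/9 + (2/9)*(-6)² + (10/9)*(-6)) + 64)/((1² - 16*20 - 1*20*1²) - 332) = ((2/9 + (2/9)*36 - 20/3) + 64)/((1 - 320 - 1*20*1) - 332) = ((2/9 + 8 - 20/3) + 64)/((1 - 320 - 20) - 332) = (14/9 + 64)/(-339 - 332) = (590/9)/(-671) = (590/9)*(-1/671) = -590/6039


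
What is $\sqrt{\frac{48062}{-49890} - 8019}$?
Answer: $\frac{i \sqrt{4990446460770}}{24945} \approx 89.554 i$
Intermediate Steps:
$\sqrt{\frac{48062}{-49890} - 8019} = \sqrt{48062 \left(- \frac{1}{49890}\right) - 8019} = \sqrt{- \frac{24031}{24945} - 8019} = \sqrt{- \frac{200057986}{24945}} = \frac{i \sqrt{4990446460770}}{24945}$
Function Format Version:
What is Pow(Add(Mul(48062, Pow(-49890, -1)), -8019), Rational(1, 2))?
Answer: Mul(Rational(1, 24945), I, Pow(4990446460770, Rational(1, 2))) ≈ Mul(89.554, I)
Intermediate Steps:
Pow(Add(Mul(48062, Pow(-49890, -1)), -8019), Rational(1, 2)) = Pow(Add(Mul(48062, Rational(-1, 49890)), -8019), Rational(1, 2)) = Pow(Add(Rational(-24031, 24945), -8019), Rational(1, 2)) = Pow(Rational(-200057986, 24945), Rational(1, 2)) = Mul(Rational(1, 24945), I, Pow(4990446460770, Rational(1, 2)))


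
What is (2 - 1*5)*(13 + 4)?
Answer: -51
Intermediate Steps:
(2 - 1*5)*(13 + 4) = (2 - 5)*17 = -3*17 = -51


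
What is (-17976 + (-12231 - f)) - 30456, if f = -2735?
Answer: -57928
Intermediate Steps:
(-17976 + (-12231 - f)) - 30456 = (-17976 + (-12231 - 1*(-2735))) - 30456 = (-17976 + (-12231 + 2735)) - 30456 = (-17976 - 9496) - 30456 = -27472 - 30456 = -57928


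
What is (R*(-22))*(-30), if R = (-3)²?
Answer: 5940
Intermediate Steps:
R = 9
(R*(-22))*(-30) = (9*(-22))*(-30) = -198*(-30) = 5940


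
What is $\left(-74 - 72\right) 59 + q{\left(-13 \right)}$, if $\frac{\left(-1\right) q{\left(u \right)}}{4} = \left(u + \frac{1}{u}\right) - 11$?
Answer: $- \frac{110730}{13} \approx -8517.7$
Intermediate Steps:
$q{\left(u \right)} = 44 - 4 u - \frac{4}{u}$ ($q{\left(u \right)} = - 4 \left(\left(u + \frac{1}{u}\right) - 11\right) = - 4 \left(-11 + u + \frac{1}{u}\right) = 44 - 4 u - \frac{4}{u}$)
$\left(-74 - 72\right) 59 + q{\left(-13 \right)} = \left(-74 - 72\right) 59 - \left(-96 - \frac{4}{13}\right) = \left(-146\right) 59 + \left(44 + 52 - - \frac{4}{13}\right) = -8614 + \left(44 + 52 + \frac{4}{13}\right) = -8614 + \frac{1252}{13} = - \frac{110730}{13}$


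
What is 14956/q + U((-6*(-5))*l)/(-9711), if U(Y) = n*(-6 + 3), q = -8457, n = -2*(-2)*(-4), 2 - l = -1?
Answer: -16182628/9125103 ≈ -1.7734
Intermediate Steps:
l = 3 (l = 2 - 1*(-1) = 2 + 1 = 3)
n = -16 (n = 4*(-4) = -16)
U(Y) = 48 (U(Y) = -16*(-6 + 3) = -16*(-3) = 48)
14956/q + U((-6*(-5))*l)/(-9711) = 14956/(-8457) + 48/(-9711) = 14956*(-1/8457) + 48*(-1/9711) = -14956/8457 - 16/3237 = -16182628/9125103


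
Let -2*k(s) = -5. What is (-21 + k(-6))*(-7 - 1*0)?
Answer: 259/2 ≈ 129.50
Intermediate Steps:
k(s) = 5/2 (k(s) = -1/2*(-5) = 5/2)
(-21 + k(-6))*(-7 - 1*0) = (-21 + 5/2)*(-7 - 1*0) = -37*(-7 + 0)/2 = -37/2*(-7) = 259/2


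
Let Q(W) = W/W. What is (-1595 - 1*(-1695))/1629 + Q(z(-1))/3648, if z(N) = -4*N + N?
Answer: 122143/1980864 ≈ 0.061661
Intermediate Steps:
z(N) = -3*N
Q(W) = 1
(-1595 - 1*(-1695))/1629 + Q(z(-1))/3648 = (-1595 - 1*(-1695))/1629 + 1/3648 = (-1595 + 1695)*(1/1629) + 1*(1/3648) = 100*(1/1629) + 1/3648 = 100/1629 + 1/3648 = 122143/1980864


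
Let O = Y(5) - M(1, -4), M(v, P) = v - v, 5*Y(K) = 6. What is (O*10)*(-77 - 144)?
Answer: -2652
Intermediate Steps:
Y(K) = 6/5 (Y(K) = (⅕)*6 = 6/5)
M(v, P) = 0
O = 6/5 (O = 6/5 - 1*0 = 6/5 + 0 = 6/5 ≈ 1.2000)
(O*10)*(-77 - 144) = ((6/5)*10)*(-77 - 144) = 12*(-221) = -2652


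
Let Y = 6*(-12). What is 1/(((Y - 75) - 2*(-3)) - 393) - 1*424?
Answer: -226417/534 ≈ -424.00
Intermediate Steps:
Y = -72
1/(((Y - 75) - 2*(-3)) - 393) - 1*424 = 1/(((-72 - 75) - 2*(-3)) - 393) - 1*424 = 1/((-147 + 6) - 393) - 424 = 1/(-141 - 393) - 424 = 1/(-534) - 424 = -1/534 - 424 = -226417/534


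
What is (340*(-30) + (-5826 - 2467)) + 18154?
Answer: -339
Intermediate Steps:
(340*(-30) + (-5826 - 2467)) + 18154 = (-10200 - 8293) + 18154 = -18493 + 18154 = -339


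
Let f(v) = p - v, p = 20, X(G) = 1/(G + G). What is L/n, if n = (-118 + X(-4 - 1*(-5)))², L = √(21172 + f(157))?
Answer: 4*√21035/55225 ≈ 0.010505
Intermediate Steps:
X(G) = 1/(2*G)
f(v) = 20 - v
L = √21035 (L = √(21172 + (20 - 1*157)) = √(21172 + (20 - 157)) = √(21172 - 137) = √21035 ≈ 145.03)
n = 55225/4 (n = (-118 + 1/(2*(-4 - 1*(-5))))² = (-118 + 1/(2*(-4 + 5)))² = (-118 + (½)/1)² = (-118 + (½)*1)² = (-118 + ½)² = (-235/2)² = 55225/4 ≈ 13806.)
L/n = √21035/(55225/4) = √21035*(4/55225) = 4*√21035/55225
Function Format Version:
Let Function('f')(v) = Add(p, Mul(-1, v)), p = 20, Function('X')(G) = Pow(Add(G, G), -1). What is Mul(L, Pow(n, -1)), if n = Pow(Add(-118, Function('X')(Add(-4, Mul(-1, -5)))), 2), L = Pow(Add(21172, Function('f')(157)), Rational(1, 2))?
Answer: Mul(Rational(4, 55225), Pow(21035, Rational(1, 2))) ≈ 0.010505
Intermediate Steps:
Function('X')(G) = Mul(Rational(1, 2), Pow(G, -1)) (Function('X')(G) = Pow(Mul(2, G), -1) = Mul(Rational(1, 2), Pow(G, -1)))
Function('f')(v) = Add(20, Mul(-1, v))
L = Pow(21035, Rational(1, 2)) (L = Pow(Add(21172, Add(20, Mul(-1, 157))), Rational(1, 2)) = Pow(Add(21172, Add(20, -157)), Rational(1, 2)) = Pow(Add(21172, -137), Rational(1, 2)) = Pow(21035, Rational(1, 2)) ≈ 145.03)
n = Rational(55225, 4) (n = Pow(Add(-118, Mul(Rational(1, 2), Pow(Add(-4, Mul(-1, -5)), -1))), 2) = Pow(Add(-118, Mul(Rational(1, 2), Pow(Add(-4, 5), -1))), 2) = Pow(Add(-118, Mul(Rational(1, 2), Pow(1, -1))), 2) = Pow(Add(-118, Mul(Rational(1, 2), 1)), 2) = Pow(Add(-118, Rational(1, 2)), 2) = Pow(Rational(-235, 2), 2) = Rational(55225, 4) ≈ 13806.)
Mul(L, Pow(n, -1)) = Mul(Pow(21035, Rational(1, 2)), Pow(Rational(55225, 4), -1)) = Mul(Pow(21035, Rational(1, 2)), Rational(4, 55225)) = Mul(Rational(4, 55225), Pow(21035, Rational(1, 2)))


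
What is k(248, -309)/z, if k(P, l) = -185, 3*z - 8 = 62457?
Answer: -111/12493 ≈ -0.0088850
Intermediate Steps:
z = 62465/3 (z = 8/3 + (1/3)*62457 = 8/3 + 20819 = 62465/3 ≈ 20822.)
k(248, -309)/z = -185/62465/3 = -185*3/62465 = -111/12493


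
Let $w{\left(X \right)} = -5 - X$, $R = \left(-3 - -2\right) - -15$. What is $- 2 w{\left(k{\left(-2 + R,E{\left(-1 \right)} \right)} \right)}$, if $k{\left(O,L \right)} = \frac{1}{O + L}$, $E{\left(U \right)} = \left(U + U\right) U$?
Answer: $\frac{71}{7} \approx 10.143$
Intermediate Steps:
$E{\left(U \right)} = 2 U^{2}$ ($E{\left(U \right)} = 2 U U = 2 U^{2}$)
$R = 14$ ($R = \left(-3 + 2\right) + 15 = -1 + 15 = 14$)
$k{\left(O,L \right)} = \frac{1}{L + O}$
$- 2 w{\left(k{\left(-2 + R,E{\left(-1 \right)} \right)} \right)} = - 2 \left(-5 - \frac{1}{2 \left(-1\right)^{2} + \left(-2 + 14\right)}\right) = - 2 \left(-5 - \frac{1}{2 \cdot 1 + 12}\right) = - 2 \left(-5 - \frac{1}{2 + 12}\right) = - 2 \left(-5 - \frac{1}{14}\right) = \left(-2\right) \left(- \frac{71}{14}\right) = \frac{71}{7}$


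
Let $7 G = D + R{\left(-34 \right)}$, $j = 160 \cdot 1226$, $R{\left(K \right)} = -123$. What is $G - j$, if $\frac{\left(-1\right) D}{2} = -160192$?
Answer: $- \frac{1052859}{7} \approx -1.5041 \cdot 10^{5}$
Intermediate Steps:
$D = 320384$ ($D = \left(-2\right) \left(-160192\right) = 320384$)
$j = 196160$
$G = \frac{320261}{7}$ ($G = \frac{320384 - 123}{7} = \frac{1}{7} \cdot 320261 = \frac{320261}{7} \approx 45752.0$)
$G - j = \frac{320261}{7} - 196160 = - \frac{1052859}{7}$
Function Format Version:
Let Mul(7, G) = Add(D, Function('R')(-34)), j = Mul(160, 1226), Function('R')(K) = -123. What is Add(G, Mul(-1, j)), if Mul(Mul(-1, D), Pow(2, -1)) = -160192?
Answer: Rational(-1052859, 7) ≈ -1.5041e+5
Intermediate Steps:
D = 320384 (D = Mul(-2, -160192) = 320384)
j = 196160
G = Rational(320261, 7) (G = Mul(Rational(1, 7), Add(320384, -123)) = Mul(Rational(1, 7), 320261) = Rational(320261, 7) ≈ 45752.)
Add(G, Mul(-1, j)) = Add(Rational(320261, 7), Mul(-1, 196160)) = Add(Rational(320261, 7), -196160) = Rational(-1052859, 7)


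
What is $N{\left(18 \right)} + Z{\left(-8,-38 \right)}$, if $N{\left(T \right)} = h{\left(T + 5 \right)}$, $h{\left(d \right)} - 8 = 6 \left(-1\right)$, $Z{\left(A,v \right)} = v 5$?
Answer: $-188$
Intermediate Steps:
$Z{\left(A,v \right)} = 5 v$
$h{\left(d \right)} = 2$ ($h{\left(d \right)} = 8 + 6 \left(-1\right) = 8 - 6 = 2$)
$N{\left(T \right)} = 2$
$N{\left(18 \right)} + Z{\left(-8,-38 \right)} = 2 + 5 \left(-38\right) = 2 - 190 = -188$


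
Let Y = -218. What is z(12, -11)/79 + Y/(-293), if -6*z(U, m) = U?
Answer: 16636/23147 ≈ 0.71871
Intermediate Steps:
z(U, m) = -U/6
z(12, -11)/79 + Y/(-293) = -⅙*12/79 - 218/(-293) = -2*1/79 - 218*(-1/293) = -2/79 + 218/293 = 16636/23147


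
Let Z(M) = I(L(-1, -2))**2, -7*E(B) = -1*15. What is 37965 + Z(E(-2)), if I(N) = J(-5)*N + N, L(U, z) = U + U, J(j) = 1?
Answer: 37981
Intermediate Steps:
L(U, z) = 2*U
I(N) = 2*N (I(N) = 1*N + N = N + N = 2*N)
E(B) = 15/7 (E(B) = -(-1)*15/7 = -1/7*(-15) = 15/7)
Z(M) = 16 (Z(M) = (2*(2*(-1)))**2 = (2*(-2))**2 = (-4)**2 = 16)
37965 + Z(E(-2)) = 37965 + 16 = 37981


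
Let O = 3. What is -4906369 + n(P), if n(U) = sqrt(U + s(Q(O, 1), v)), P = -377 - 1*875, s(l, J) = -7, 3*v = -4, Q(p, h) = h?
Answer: -4906369 + I*sqrt(1259) ≈ -4.9064e+6 + 35.482*I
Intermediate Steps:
v = -4/3 (v = (1/3)*(-4) = -4/3 ≈ -1.3333)
P = -1252 (P = -377 - 875 = -1252)
n(U) = sqrt(-7 + U) (n(U) = sqrt(U - 7) = sqrt(-7 + U))
-4906369 + n(P) = -4906369 + sqrt(-7 - 1252) = -4906369 + sqrt(-1259) = -4906369 + I*sqrt(1259)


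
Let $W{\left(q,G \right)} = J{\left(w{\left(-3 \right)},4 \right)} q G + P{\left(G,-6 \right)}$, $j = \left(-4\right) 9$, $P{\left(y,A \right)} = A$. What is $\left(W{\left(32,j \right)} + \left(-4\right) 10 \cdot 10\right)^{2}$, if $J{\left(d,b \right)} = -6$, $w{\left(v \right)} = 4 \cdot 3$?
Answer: $42328036$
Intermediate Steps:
$w{\left(v \right)} = 12$
$j = -36$
$W{\left(q,G \right)} = -6 - 6 G q$ ($W{\left(q,G \right)} = - 6 q G - 6 = - 6 G q - 6 = -6 - 6 G q$)
$\left(W{\left(32,j \right)} + \left(-4\right) 10 \cdot 10\right)^{2} = \left(\left(-6 - \left(-216\right) 32\right) + \left(-4\right) 10 \cdot 10\right)^{2} = \left(\left(-6 + 6912\right) - 400\right)^{2} = \left(6906 - 400\right)^{2} = 6506^{2} = 42328036$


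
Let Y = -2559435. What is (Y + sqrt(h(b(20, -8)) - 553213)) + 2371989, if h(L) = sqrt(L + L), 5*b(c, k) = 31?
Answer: -187446 + I*sqrt(13830325 - 5*sqrt(310))/5 ≈ -1.8745e+5 + 743.78*I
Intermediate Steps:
b(c, k) = 31/5 (b(c, k) = (1/5)*31 = 31/5)
h(L) = sqrt(2)*sqrt(L) (h(L) = sqrt(2*L) = sqrt(2)*sqrt(L))
(Y + sqrt(h(b(20, -8)) - 553213)) + 2371989 = (-2559435 + sqrt(sqrt(2)*sqrt(31/5) - 553213)) + 2371989 = (-2559435 + sqrt(sqrt(2)*(sqrt(155)/5) - 553213)) + 2371989 = (-2559435 + sqrt(sqrt(310)/5 - 553213)) + 2371989 = (-2559435 + sqrt(-553213 + sqrt(310)/5)) + 2371989 = -187446 + sqrt(-553213 + sqrt(310)/5)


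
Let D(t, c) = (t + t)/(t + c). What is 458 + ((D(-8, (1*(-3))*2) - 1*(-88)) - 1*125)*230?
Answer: -54524/7 ≈ -7789.1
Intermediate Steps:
D(t, c) = 2*t/(c + t) (D(t, c) = (2*t)/(c + t) = 2*t/(c + t))
458 + ((D(-8, (1*(-3))*2) - 1*(-88)) - 1*125)*230 = 458 + ((2*(-8)/((1*(-3))*2 - 8) - 1*(-88)) - 1*125)*230 = 458 + ((2*(-8)/(-3*2 - 8) + 88) - 125)*230 = 458 + ((2*(-8)/(-6 - 8) + 88) - 125)*230 = 458 + ((2*(-8)/(-14) + 88) - 125)*230 = 458 + ((2*(-8)*(-1/14) + 88) - 125)*230 = 458 + ((8/7 + 88) - 125)*230 = 458 + (624/7 - 125)*230 = 458 - 251/7*230 = 458 - 57730/7 = -54524/7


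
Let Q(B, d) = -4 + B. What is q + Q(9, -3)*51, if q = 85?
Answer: 340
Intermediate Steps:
q + Q(9, -3)*51 = 85 + (-4 + 9)*51 = 85 + 5*51 = 85 + 255 = 340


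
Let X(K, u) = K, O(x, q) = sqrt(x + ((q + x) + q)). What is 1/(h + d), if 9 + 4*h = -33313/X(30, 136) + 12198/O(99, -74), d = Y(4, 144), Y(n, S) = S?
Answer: 1956360/2412453863 + 4391280*sqrt(2)/2412453863 ≈ 0.0033852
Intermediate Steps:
O(x, q) = sqrt(2*q + 2*x) (O(x, q) = sqrt(x + (x + 2*q)) = sqrt(2*q + 2*x))
d = 144
h = -33583/120 + 6099*sqrt(2)/20 (h = -9/4 + (-33313/30 + 12198/(sqrt(2*(-74) + 2*99)))/4 = -9/4 + (-33313*1/30 + 12198/(sqrt(-148 + 198)))/4 = -9/4 + (-33313/30 + 12198/(sqrt(50)))/4 = -9/4 + (-33313/30 + 12198/((5*sqrt(2))))/4 = -9/4 + (-33313/30 + 12198*(sqrt(2)/10))/4 = -9/4 + (-33313/30 + 6099*sqrt(2)/5)/4 = -9/4 + (-33313/120 + 6099*sqrt(2)/20) = -33583/120 + 6099*sqrt(2)/20 ≈ 151.41)
1/(h + d) = 1/((-33583/120 + 6099*sqrt(2)/20) + 144) = 1/(-16303/120 + 6099*sqrt(2)/20)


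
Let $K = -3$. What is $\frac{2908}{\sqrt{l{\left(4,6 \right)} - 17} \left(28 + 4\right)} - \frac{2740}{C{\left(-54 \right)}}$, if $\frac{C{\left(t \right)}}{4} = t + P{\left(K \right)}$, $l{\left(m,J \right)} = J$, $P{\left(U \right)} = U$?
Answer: $\frac{685}{57} - \frac{727 i \sqrt{11}}{88} \approx 12.018 - 27.4 i$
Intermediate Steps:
$C{\left(t \right)} = -12 + 4 t$ ($C{\left(t \right)} = 4 \left(t - 3\right) = 4 \left(-3 + t\right) = -12 + 4 t$)
$\frac{2908}{\sqrt{l{\left(4,6 \right)} - 17} \left(28 + 4\right)} - \frac{2740}{C{\left(-54 \right)}} = \frac{2908}{\sqrt{6 - 17} \left(28 + 4\right)} - \frac{2740}{-12 + 4 \left(-54\right)} = \frac{2908}{\sqrt{-11} \cdot 32} - \frac{2740}{-12 - 216} = \frac{2908}{i \sqrt{11} \cdot 32} - \frac{2740}{-228} = \frac{2908}{32 i \sqrt{11}} - - \frac{685}{57} = 2908 \left(- \frac{i \sqrt{11}}{352}\right) + \frac{685}{57} = - \frac{727 i \sqrt{11}}{88} + \frac{685}{57} = \frac{685}{57} - \frac{727 i \sqrt{11}}{88}$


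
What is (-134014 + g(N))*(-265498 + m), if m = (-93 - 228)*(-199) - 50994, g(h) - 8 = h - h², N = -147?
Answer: 39347506106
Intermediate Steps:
g(h) = 8 + h - h² (g(h) = 8 + (h - h²) = 8 + h - h²)
m = 12885 (m = -321*(-199) - 50994 = 63879 - 50994 = 12885)
(-134014 + g(N))*(-265498 + m) = (-134014 + (8 - 147 - 1*(-147)²))*(-265498 + 12885) = (-134014 + (8 - 147 - 1*21609))*(-252613) = (-134014 + (8 - 147 - 21609))*(-252613) = (-134014 - 21748)*(-252613) = -155762*(-252613) = 39347506106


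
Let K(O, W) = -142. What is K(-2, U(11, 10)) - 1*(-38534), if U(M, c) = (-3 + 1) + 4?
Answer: 38392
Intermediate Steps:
U(M, c) = 2 (U(M, c) = -2 + 4 = 2)
K(-2, U(11, 10)) - 1*(-38534) = -142 - 1*(-38534) = -142 + 38534 = 38392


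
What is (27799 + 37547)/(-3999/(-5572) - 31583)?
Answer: -364107912/175976477 ≈ -2.0691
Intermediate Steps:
(27799 + 37547)/(-3999/(-5572) - 31583) = 65346/(-3999*(-1/5572) - 31583) = 65346/(3999/5572 - 31583) = 65346/(-175976477/5572) = 65346*(-5572/175976477) = -364107912/175976477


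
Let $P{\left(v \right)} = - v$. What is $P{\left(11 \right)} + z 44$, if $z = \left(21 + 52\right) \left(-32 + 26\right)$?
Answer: $-19283$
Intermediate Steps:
$z = -438$ ($z = 73 \left(-6\right) = -438$)
$P{\left(11 \right)} + z 44 = \left(-1\right) 11 - 19272 = -11 - 19272 = -19283$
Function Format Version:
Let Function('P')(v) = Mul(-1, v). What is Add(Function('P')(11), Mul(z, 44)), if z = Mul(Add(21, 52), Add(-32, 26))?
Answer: -19283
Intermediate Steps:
z = -438 (z = Mul(73, -6) = -438)
Add(Function('P')(11), Mul(z, 44)) = Add(Mul(-1, 11), Mul(-438, 44)) = Add(-11, -19272) = -19283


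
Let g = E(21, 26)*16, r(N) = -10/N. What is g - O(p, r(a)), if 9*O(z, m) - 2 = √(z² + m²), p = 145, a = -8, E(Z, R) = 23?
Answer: 3310/9 - 5*√13457/36 ≈ 351.67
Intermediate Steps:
O(z, m) = 2/9 + √(m² + z²)/9 (O(z, m) = 2/9 + √(z² + m²)/9 = 2/9 + √(m² + z²)/9)
g = 368 (g = 23*16 = 368)
g - O(p, r(a)) = 368 - (2/9 + √((-10/(-8))² + 145²)/9) = 368 - (2/9 + √((-10*(-⅛))² + 21025)/9) = 368 - (2/9 + √((5/4)² + 21025)/9) = 368 - (2/9 + √(25/16 + 21025)/9) = 368 - (2/9 + √(336425/16)/9) = 368 - (2/9 + (5*√13457/4)/9) = 368 - (2/9 + 5*√13457/36) = 368 + (-2/9 - 5*√13457/36) = 3310/9 - 5*√13457/36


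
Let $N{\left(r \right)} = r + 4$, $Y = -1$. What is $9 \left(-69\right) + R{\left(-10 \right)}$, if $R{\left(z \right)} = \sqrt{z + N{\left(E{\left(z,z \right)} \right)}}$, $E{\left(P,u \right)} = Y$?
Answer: $-621 + i \sqrt{7} \approx -621.0 + 2.6458 i$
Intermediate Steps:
$E{\left(P,u \right)} = -1$
$N{\left(r \right)} = 4 + r$
$R{\left(z \right)} = \sqrt{3 + z}$ ($R{\left(z \right)} = \sqrt{z + \left(4 - 1\right)} = \sqrt{z + 3} = \sqrt{3 + z}$)
$9 \left(-69\right) + R{\left(-10 \right)} = 9 \left(-69\right) + \sqrt{3 - 10} = -621 + \sqrt{-7} = -621 + i \sqrt{7}$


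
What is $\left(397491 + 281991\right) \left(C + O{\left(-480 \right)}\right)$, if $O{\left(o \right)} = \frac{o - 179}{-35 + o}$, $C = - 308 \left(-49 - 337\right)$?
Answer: $\frac{41603309626878}{515} \approx 8.0783 \cdot 10^{10}$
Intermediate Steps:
$C = 118888$ ($C = \left(-308\right) \left(-386\right) = 118888$)
$O{\left(o \right)} = \frac{-179 + o}{-35 + o}$
$\left(397491 + 281991\right) \left(C + O{\left(-480 \right)}\right) = \left(397491 + 281991\right) \left(118888 + \frac{-179 - 480}{-35 - 480}\right) = 679482 \left(118888 + \frac{1}{-515} \left(-659\right)\right) = 679482 \left(118888 - - \frac{659}{515}\right) = 679482 \left(118888 + \frac{659}{515}\right) = 679482 \cdot \frac{61227979}{515} = \frac{41603309626878}{515}$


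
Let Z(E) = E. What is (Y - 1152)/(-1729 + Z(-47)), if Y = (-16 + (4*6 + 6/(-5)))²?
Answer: 6911/11100 ≈ 0.62261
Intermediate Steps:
Y = 1156/25 (Y = (-16 + (24 + 6*(-⅕)))² = (-16 + (24 - 6/5))² = (-16 + 114/5)² = (34/5)² = 1156/25 ≈ 46.240)
(Y - 1152)/(-1729 + Z(-47)) = (1156/25 - 1152)/(-1729 - 47) = -27644/25/(-1776) = -27644/25*(-1/1776) = 6911/11100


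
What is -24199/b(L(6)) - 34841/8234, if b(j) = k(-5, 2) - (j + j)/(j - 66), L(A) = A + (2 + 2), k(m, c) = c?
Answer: -2790713677/271722 ≈ -10270.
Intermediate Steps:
L(A) = 4 + A (L(A) = A + 4 = 4 + A)
b(j) = 2 - 2*j/(-66 + j) (b(j) = 2 - (j + j)/(j - 66) = 2 - 2*j/(-66 + j))
-24199/b(L(6)) - 34841/8234 = -24199/((-132/(-66 + (4 + 6)))) - 34841/8234 = -24199/((-132/(-66 + 10))) - 34841*1/8234 = -24199/((-132/(-56))) - 34841/8234 = -24199/((-132*(-1/56))) - 34841/8234 = -24199/33/14 - 34841/8234 = -24199*14/33 - 34841/8234 = -338786/33 - 34841/8234 = -2790713677/271722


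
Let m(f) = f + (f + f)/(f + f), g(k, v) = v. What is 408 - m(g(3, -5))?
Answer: 412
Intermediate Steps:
m(f) = 1 + f (m(f) = f + (2*f)/((2*f)) = f + (2*f)*(1/(2*f)) = f + 1 = 1 + f)
408 - m(g(3, -5)) = 408 - (1 - 5) = 408 - 1*(-4) = 408 + 4 = 412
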